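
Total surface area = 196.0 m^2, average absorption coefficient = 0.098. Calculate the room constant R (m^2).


Given values:
  S = 196.0 m^2, alpha = 0.098
Formula: R = S * alpha / (1 - alpha)
Numerator: 196.0 * 0.098 = 19.208
Denominator: 1 - 0.098 = 0.902
R = 19.208 / 0.902 = 21.29

21.29 m^2


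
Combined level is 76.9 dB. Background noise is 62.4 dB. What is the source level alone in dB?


Given values:
  L_total = 76.9 dB, L_bg = 62.4 dB
Formula: L_source = 10 * log10(10^(L_total/10) - 10^(L_bg/10))
Convert to linear:
  10^(76.9/10) = 48977881.9368
  10^(62.4/10) = 1737800.8287
Difference: 48977881.9368 - 1737800.8287 = 47240081.1081
L_source = 10 * log10(47240081.1081) = 76.74

76.74 dB


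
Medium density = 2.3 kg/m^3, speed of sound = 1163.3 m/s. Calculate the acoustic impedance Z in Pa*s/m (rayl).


Given values:
  rho = 2.3 kg/m^3
  c = 1163.3 m/s
Formula: Z = rho * c
Z = 2.3 * 1163.3
Z = 2675.59

2675.59 rayl


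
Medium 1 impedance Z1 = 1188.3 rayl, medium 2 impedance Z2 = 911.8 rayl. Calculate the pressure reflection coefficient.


Given values:
  Z1 = 1188.3 rayl, Z2 = 911.8 rayl
Formula: R = (Z2 - Z1) / (Z2 + Z1)
Numerator: Z2 - Z1 = 911.8 - 1188.3 = -276.5
Denominator: Z2 + Z1 = 911.8 + 1188.3 = 2100.1
R = -276.5 / 2100.1 = -0.1317

-0.1317


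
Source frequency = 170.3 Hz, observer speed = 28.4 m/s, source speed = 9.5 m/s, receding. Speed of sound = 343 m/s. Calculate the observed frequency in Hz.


Given values:
  f_s = 170.3 Hz, v_o = 28.4 m/s, v_s = 9.5 m/s
  Direction: receding
Formula: f_o = f_s * (c - v_o) / (c + v_s)
Numerator: c - v_o = 343 - 28.4 = 314.6
Denominator: c + v_s = 343 + 9.5 = 352.5
f_o = 170.3 * 314.6 / 352.5 = 151.99

151.99 Hz


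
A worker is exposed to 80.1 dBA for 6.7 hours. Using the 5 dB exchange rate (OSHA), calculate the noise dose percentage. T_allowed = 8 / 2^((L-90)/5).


Given values:
  L = 80.1 dBA, T = 6.7 hours
Formula: T_allowed = 8 / 2^((L - 90) / 5)
Compute exponent: (80.1 - 90) / 5 = -1.98
Compute 2^(-1.98) = 0.25349
T_allowed = 8 / 0.25349 = 31.55943 hours
Dose = (T / T_allowed) * 100
Dose = (6.7 / 31.55943) * 100 = 21.23

21.23 %


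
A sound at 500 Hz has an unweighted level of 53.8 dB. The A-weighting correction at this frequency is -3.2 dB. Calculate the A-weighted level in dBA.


Given values:
  SPL = 53.8 dB
  A-weighting at 500 Hz = -3.2 dB
Formula: L_A = SPL + A_weight
L_A = 53.8 + (-3.2)
L_A = 50.6

50.6 dBA


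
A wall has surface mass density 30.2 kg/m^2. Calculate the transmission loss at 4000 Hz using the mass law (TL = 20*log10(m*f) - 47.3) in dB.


Given values:
  m = 30.2 kg/m^2, f = 4000 Hz
Formula: TL = 20 * log10(m * f) - 47.3
Compute m * f = 30.2 * 4000 = 120800.0
Compute log10(120800.0) = 5.082067
Compute 20 * 5.082067 = 101.6413
TL = 101.6413 - 47.3 = 54.34

54.34 dB


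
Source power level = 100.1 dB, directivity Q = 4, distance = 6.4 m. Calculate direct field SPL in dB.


Given values:
  Lw = 100.1 dB, Q = 4, r = 6.4 m
Formula: SPL = Lw + 10 * log10(Q / (4 * pi * r^2))
Compute 4 * pi * r^2 = 4 * pi * 6.4^2 = 514.7185
Compute Q / denom = 4 / 514.7185 = 0.00777124
Compute 10 * log10(0.00777124) = -21.0951
SPL = 100.1 + (-21.0951) = 79.0

79.0 dB


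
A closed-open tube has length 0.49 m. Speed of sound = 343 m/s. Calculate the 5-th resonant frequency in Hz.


Given values:
  Tube type: closed-open, L = 0.49 m, c = 343 m/s, n = 5
Formula: f_n = (2n - 1) * c / (4 * L)
Compute 2n - 1 = 2*5 - 1 = 9
Compute 4 * L = 4 * 0.49 = 1.96
f = 9 * 343 / 1.96
f = 1575.0

1575.0 Hz


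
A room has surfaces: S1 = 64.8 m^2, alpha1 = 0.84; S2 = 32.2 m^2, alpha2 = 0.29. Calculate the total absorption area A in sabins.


Given surfaces:
  Surface 1: 64.8 * 0.84 = 54.432
  Surface 2: 32.2 * 0.29 = 9.338
Formula: A = sum(Si * alpha_i)
A = 54.432 + 9.338
A = 63.77

63.77 sabins


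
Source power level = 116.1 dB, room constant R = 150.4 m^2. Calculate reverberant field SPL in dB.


Given values:
  Lw = 116.1 dB, R = 150.4 m^2
Formula: SPL = Lw + 10 * log10(4 / R)
Compute 4 / R = 4 / 150.4 = 0.026596
Compute 10 * log10(0.026596) = -15.7518
SPL = 116.1 + (-15.7518) = 100.35

100.35 dB


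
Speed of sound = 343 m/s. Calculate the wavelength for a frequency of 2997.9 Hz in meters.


Given values:
  c = 343 m/s, f = 2997.9 Hz
Formula: lambda = c / f
lambda = 343 / 2997.9
lambda = 0.1144

0.1144 m


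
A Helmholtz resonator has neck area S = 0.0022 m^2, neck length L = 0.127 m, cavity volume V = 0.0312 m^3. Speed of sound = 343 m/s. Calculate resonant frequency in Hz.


Given values:
  S = 0.0022 m^2, L = 0.127 m, V = 0.0312 m^3, c = 343 m/s
Formula: f = (c / (2*pi)) * sqrt(S / (V * L))
Compute V * L = 0.0312 * 0.127 = 0.0039624
Compute S / (V * L) = 0.0022 / 0.0039624 = 0.5552
Compute sqrt(0.5552) = 0.745117
Compute c / (2*pi) = 343 / 6.283185 = 54.590148
f = 54.590148 * 0.745117 = 40.68

40.68 Hz


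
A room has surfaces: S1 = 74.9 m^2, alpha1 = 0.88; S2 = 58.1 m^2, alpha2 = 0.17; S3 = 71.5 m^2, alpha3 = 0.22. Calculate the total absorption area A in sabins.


Given surfaces:
  Surface 1: 74.9 * 0.88 = 65.912
  Surface 2: 58.1 * 0.17 = 9.877
  Surface 3: 71.5 * 0.22 = 15.73
Formula: A = sum(Si * alpha_i)
A = 65.912 + 9.877 + 15.73
A = 91.52

91.52 sabins


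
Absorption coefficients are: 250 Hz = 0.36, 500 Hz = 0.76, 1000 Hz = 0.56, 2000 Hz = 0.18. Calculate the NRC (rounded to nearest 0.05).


Given values:
  a_250 = 0.36, a_500 = 0.76
  a_1000 = 0.56, a_2000 = 0.18
Formula: NRC = (a250 + a500 + a1000 + a2000) / 4
Sum = 0.36 + 0.76 + 0.56 + 0.18 = 1.86
NRC = 1.86 / 4 = 0.465
Rounded to nearest 0.05: 0.45

0.45


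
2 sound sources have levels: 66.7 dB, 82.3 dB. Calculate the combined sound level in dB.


Formula: L_total = 10 * log10( sum(10^(Li/10)) )
  Source 1: 10^(66.7/10) = 4677351.4129
  Source 2: 10^(82.3/10) = 169824365.2462
Sum of linear values = 174501716.6591
L_total = 10 * log10(174501716.6591) = 82.42

82.42 dB


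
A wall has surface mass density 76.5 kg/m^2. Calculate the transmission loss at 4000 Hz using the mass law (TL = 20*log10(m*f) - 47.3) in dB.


Given values:
  m = 76.5 kg/m^2, f = 4000 Hz
Formula: TL = 20 * log10(m * f) - 47.3
Compute m * f = 76.5 * 4000 = 306000.0
Compute log10(306000.0) = 5.485721
Compute 20 * 5.485721 = 109.7144
TL = 109.7144 - 47.3 = 62.41

62.41 dB


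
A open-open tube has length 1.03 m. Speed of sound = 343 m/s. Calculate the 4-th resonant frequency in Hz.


Given values:
  Tube type: open-open, L = 1.03 m, c = 343 m/s, n = 4
Formula: f_n = n * c / (2 * L)
Compute 2 * L = 2 * 1.03 = 2.06
f = 4 * 343 / 2.06
f = 666.02

666.02 Hz


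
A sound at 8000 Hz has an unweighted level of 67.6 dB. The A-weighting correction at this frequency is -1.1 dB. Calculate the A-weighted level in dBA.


Given values:
  SPL = 67.6 dB
  A-weighting at 8000 Hz = -1.1 dB
Formula: L_A = SPL + A_weight
L_A = 67.6 + (-1.1)
L_A = 66.5

66.5 dBA


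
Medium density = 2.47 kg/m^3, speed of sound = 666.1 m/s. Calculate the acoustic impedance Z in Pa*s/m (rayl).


Given values:
  rho = 2.47 kg/m^3
  c = 666.1 m/s
Formula: Z = rho * c
Z = 2.47 * 666.1
Z = 1645.27

1645.27 rayl


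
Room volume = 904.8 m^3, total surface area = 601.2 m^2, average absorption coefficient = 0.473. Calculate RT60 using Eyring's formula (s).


Given values:
  V = 904.8 m^3, S = 601.2 m^2, alpha = 0.473
Formula: RT60 = 0.161 * V / (-S * ln(1 - alpha))
Compute ln(1 - 0.473) = ln(0.527) = -0.640555
Denominator: -601.2 * -0.640555 = 385.1017
Numerator: 0.161 * 904.8 = 145.6728
RT60 = 145.6728 / 385.1017 = 0.378

0.378 s


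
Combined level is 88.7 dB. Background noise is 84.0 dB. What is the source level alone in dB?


Given values:
  L_total = 88.7 dB, L_bg = 84.0 dB
Formula: L_source = 10 * log10(10^(L_total/10) - 10^(L_bg/10))
Convert to linear:
  10^(88.7/10) = 741310241.3009
  10^(84.0/10) = 251188643.151
Difference: 741310241.3009 - 251188643.151 = 490121598.1499
L_source = 10 * log10(490121598.1499) = 86.9

86.9 dB


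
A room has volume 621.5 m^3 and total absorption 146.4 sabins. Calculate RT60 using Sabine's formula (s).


Given values:
  V = 621.5 m^3
  A = 146.4 sabins
Formula: RT60 = 0.161 * V / A
Numerator: 0.161 * 621.5 = 100.0615
RT60 = 100.0615 / 146.4 = 0.683

0.683 s


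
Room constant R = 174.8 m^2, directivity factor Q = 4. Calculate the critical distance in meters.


Given values:
  R = 174.8 m^2, Q = 4
Formula: d_c = 0.141 * sqrt(Q * R)
Compute Q * R = 4 * 174.8 = 699.2
Compute sqrt(699.2) = 26.4424
d_c = 0.141 * 26.4424 = 3.728

3.728 m


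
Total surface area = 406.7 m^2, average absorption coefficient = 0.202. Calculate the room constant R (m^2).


Given values:
  S = 406.7 m^2, alpha = 0.202
Formula: R = S * alpha / (1 - alpha)
Numerator: 406.7 * 0.202 = 82.1534
Denominator: 1 - 0.202 = 0.798
R = 82.1534 / 0.798 = 102.95

102.95 m^2


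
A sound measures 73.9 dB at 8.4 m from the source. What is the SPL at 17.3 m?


Given values:
  SPL1 = 73.9 dB, r1 = 8.4 m, r2 = 17.3 m
Formula: SPL2 = SPL1 - 20 * log10(r2 / r1)
Compute ratio: r2 / r1 = 17.3 / 8.4 = 2.0595
Compute log10: log10(2.0595) = 0.313762
Compute drop: 20 * 0.313762 = 6.2752
SPL2 = 73.9 - 6.2752 = 67.62

67.62 dB


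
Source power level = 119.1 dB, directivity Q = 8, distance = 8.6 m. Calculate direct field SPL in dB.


Given values:
  Lw = 119.1 dB, Q = 8, r = 8.6 m
Formula: SPL = Lw + 10 * log10(Q / (4 * pi * r^2))
Compute 4 * pi * r^2 = 4 * pi * 8.6^2 = 929.4088
Compute Q / denom = 8 / 929.4088 = 0.00860762
Compute 10 * log10(0.00860762) = -20.6512
SPL = 119.1 + (-20.6512) = 98.45

98.45 dB


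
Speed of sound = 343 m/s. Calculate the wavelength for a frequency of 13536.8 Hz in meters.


Given values:
  c = 343 m/s, f = 13536.8 Hz
Formula: lambda = c / f
lambda = 343 / 13536.8
lambda = 0.0253

0.0253 m


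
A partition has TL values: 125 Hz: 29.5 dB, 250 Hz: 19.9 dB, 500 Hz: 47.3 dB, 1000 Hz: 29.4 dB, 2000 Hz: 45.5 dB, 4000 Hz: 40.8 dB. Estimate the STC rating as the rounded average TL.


Given TL values at each frequency:
  125 Hz: 29.5 dB
  250 Hz: 19.9 dB
  500 Hz: 47.3 dB
  1000 Hz: 29.4 dB
  2000 Hz: 45.5 dB
  4000 Hz: 40.8 dB
Formula: STC ~ round(average of TL values)
Sum = 29.5 + 19.9 + 47.3 + 29.4 + 45.5 + 40.8 = 212.4
Average = 212.4 / 6 = 35.4
Rounded: 35

35


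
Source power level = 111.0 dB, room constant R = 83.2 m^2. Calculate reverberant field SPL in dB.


Given values:
  Lw = 111.0 dB, R = 83.2 m^2
Formula: SPL = Lw + 10 * log10(4 / R)
Compute 4 / R = 4 / 83.2 = 0.048077
Compute 10 * log10(0.048077) = -13.1806
SPL = 111.0 + (-13.1806) = 97.82

97.82 dB


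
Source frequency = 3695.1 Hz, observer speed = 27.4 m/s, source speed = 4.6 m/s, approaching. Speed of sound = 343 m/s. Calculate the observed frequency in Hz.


Given values:
  f_s = 3695.1 Hz, v_o = 27.4 m/s, v_s = 4.6 m/s
  Direction: approaching
Formula: f_o = f_s * (c + v_o) / (c - v_s)
Numerator: c + v_o = 343 + 27.4 = 370.4
Denominator: c - v_s = 343 - 4.6 = 338.4
f_o = 3695.1 * 370.4 / 338.4 = 4044.52

4044.52 Hz


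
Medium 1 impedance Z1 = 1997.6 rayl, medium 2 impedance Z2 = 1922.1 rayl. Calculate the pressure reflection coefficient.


Given values:
  Z1 = 1997.6 rayl, Z2 = 1922.1 rayl
Formula: R = (Z2 - Z1) / (Z2 + Z1)
Numerator: Z2 - Z1 = 1922.1 - 1997.6 = -75.5
Denominator: Z2 + Z1 = 1922.1 + 1997.6 = 3919.7
R = -75.5 / 3919.7 = -0.0193

-0.0193


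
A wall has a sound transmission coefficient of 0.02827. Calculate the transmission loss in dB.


Given values:
  tau = 0.02827
Formula: TL = 10 * log10(1 / tau)
Compute 1 / tau = 1 / 0.02827 = 35.3732
Compute log10(35.3732) = 1.548674
TL = 10 * 1.548674 = 15.49

15.49 dB


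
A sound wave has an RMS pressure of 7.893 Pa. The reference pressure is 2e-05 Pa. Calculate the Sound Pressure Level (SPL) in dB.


Given values:
  p = 7.893 Pa
  p_ref = 2e-05 Pa
Formula: SPL = 20 * log10(p / p_ref)
Compute ratio: p / p_ref = 7.893 / 2e-05 = 394650
Compute log10: log10(394650) = 5.596212
Multiply: SPL = 20 * 5.596212 = 111.92

111.92 dB


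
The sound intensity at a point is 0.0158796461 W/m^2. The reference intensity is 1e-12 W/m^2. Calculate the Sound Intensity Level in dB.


Given values:
  I = 0.0158796461 W/m^2
  I_ref = 1e-12 W/m^2
Formula: SIL = 10 * log10(I / I_ref)
Compute ratio: I / I_ref = 15879646100
Compute log10: log10(15879646100) = 10.200841
Multiply: SIL = 10 * 10.200841 = 102.01

102.01 dB


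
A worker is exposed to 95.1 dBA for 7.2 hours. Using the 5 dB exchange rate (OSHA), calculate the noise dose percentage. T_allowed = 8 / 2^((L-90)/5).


Given values:
  L = 95.1 dBA, T = 7.2 hours
Formula: T_allowed = 8 / 2^((L - 90) / 5)
Compute exponent: (95.1 - 90) / 5 = 1.02
Compute 2^(1.02) = 2.027919
T_allowed = 8 / 2.027919 = 3.944931 hours
Dose = (T / T_allowed) * 100
Dose = (7.2 / 3.944931) * 100 = 182.51

182.51 %


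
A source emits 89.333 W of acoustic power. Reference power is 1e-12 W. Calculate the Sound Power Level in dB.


Given values:
  W = 89.333 W
  W_ref = 1e-12 W
Formula: SWL = 10 * log10(W / W_ref)
Compute ratio: W / W_ref = 89333000000000
Compute log10: log10(89333000000000) = 13.951012
Multiply: SWL = 10 * 13.951012 = 139.51

139.51 dB


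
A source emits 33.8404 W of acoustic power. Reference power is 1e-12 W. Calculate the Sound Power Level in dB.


Given values:
  W = 33.8404 W
  W_ref = 1e-12 W
Formula: SWL = 10 * log10(W / W_ref)
Compute ratio: W / W_ref = 33840400000000
Compute log10: log10(33840400000000) = 13.529435
Multiply: SWL = 10 * 13.529435 = 135.29

135.29 dB


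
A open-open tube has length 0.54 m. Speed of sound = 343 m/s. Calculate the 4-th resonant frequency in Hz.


Given values:
  Tube type: open-open, L = 0.54 m, c = 343 m/s, n = 4
Formula: f_n = n * c / (2 * L)
Compute 2 * L = 2 * 0.54 = 1.08
f = 4 * 343 / 1.08
f = 1270.37

1270.37 Hz


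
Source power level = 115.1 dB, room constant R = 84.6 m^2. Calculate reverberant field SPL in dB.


Given values:
  Lw = 115.1 dB, R = 84.6 m^2
Formula: SPL = Lw + 10 * log10(4 / R)
Compute 4 / R = 4 / 84.6 = 0.047281
Compute 10 * log10(0.047281) = -13.2531
SPL = 115.1 + (-13.2531) = 101.85

101.85 dB


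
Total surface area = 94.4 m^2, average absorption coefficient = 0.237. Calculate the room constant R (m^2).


Given values:
  S = 94.4 m^2, alpha = 0.237
Formula: R = S * alpha / (1 - alpha)
Numerator: 94.4 * 0.237 = 22.3728
Denominator: 1 - 0.237 = 0.763
R = 22.3728 / 0.763 = 29.32

29.32 m^2


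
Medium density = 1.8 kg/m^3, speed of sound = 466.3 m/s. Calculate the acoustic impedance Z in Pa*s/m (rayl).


Given values:
  rho = 1.8 kg/m^3
  c = 466.3 m/s
Formula: Z = rho * c
Z = 1.8 * 466.3
Z = 839.34

839.34 rayl


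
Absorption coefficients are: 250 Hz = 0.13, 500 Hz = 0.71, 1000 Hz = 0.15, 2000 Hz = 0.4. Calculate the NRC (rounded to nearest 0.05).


Given values:
  a_250 = 0.13, a_500 = 0.71
  a_1000 = 0.15, a_2000 = 0.4
Formula: NRC = (a250 + a500 + a1000 + a2000) / 4
Sum = 0.13 + 0.71 + 0.15 + 0.4 = 1.39
NRC = 1.39 / 4 = 0.3475
Rounded to nearest 0.05: 0.35

0.35


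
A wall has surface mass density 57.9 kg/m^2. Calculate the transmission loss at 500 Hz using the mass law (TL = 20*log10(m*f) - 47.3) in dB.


Given values:
  m = 57.9 kg/m^2, f = 500 Hz
Formula: TL = 20 * log10(m * f) - 47.3
Compute m * f = 57.9 * 500 = 28950.0
Compute log10(28950.0) = 4.461649
Compute 20 * 4.461649 = 89.233
TL = 89.233 - 47.3 = 41.93

41.93 dB


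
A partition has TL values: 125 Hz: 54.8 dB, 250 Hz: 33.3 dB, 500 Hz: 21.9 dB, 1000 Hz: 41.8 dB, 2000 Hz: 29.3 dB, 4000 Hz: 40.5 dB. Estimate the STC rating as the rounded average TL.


Given TL values at each frequency:
  125 Hz: 54.8 dB
  250 Hz: 33.3 dB
  500 Hz: 21.9 dB
  1000 Hz: 41.8 dB
  2000 Hz: 29.3 dB
  4000 Hz: 40.5 dB
Formula: STC ~ round(average of TL values)
Sum = 54.8 + 33.3 + 21.9 + 41.8 + 29.3 + 40.5 = 221.6
Average = 221.6 / 6 = 36.93
Rounded: 37

37


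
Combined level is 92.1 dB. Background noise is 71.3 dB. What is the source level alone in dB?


Given values:
  L_total = 92.1 dB, L_bg = 71.3 dB
Formula: L_source = 10 * log10(10^(L_total/10) - 10^(L_bg/10))
Convert to linear:
  10^(92.1/10) = 1621810097.3589
  10^(71.3/10) = 13489628.8259
Difference: 1621810097.3589 - 13489628.8259 = 1608320468.533
L_source = 10 * log10(1608320468.533) = 92.06

92.06 dB


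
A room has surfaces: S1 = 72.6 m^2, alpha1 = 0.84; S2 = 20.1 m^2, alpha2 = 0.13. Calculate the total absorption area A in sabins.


Given surfaces:
  Surface 1: 72.6 * 0.84 = 60.984
  Surface 2: 20.1 * 0.13 = 2.613
Formula: A = sum(Si * alpha_i)
A = 60.984 + 2.613
A = 63.6

63.6 sabins


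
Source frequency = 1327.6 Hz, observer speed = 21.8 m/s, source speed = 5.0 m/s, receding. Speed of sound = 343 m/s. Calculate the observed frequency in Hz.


Given values:
  f_s = 1327.6 Hz, v_o = 21.8 m/s, v_s = 5.0 m/s
  Direction: receding
Formula: f_o = f_s * (c - v_o) / (c + v_s)
Numerator: c - v_o = 343 - 21.8 = 321.2
Denominator: c + v_s = 343 + 5.0 = 348.0
f_o = 1327.6 * 321.2 / 348.0 = 1225.36

1225.36 Hz


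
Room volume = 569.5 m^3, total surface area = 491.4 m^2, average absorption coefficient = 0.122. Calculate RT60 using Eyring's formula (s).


Given values:
  V = 569.5 m^3, S = 491.4 m^2, alpha = 0.122
Formula: RT60 = 0.161 * V / (-S * ln(1 - alpha))
Compute ln(1 - 0.122) = ln(0.878) = -0.130109
Denominator: -491.4 * -0.130109 = 63.9356
Numerator: 0.161 * 569.5 = 91.6895
RT60 = 91.6895 / 63.9356 = 1.434

1.434 s


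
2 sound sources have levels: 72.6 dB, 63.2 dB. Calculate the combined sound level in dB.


Formula: L_total = 10 * log10( sum(10^(Li/10)) )
  Source 1: 10^(72.6/10) = 18197008.5861
  Source 2: 10^(63.2/10) = 2089296.1309
Sum of linear values = 20286304.717
L_total = 10 * log10(20286304.717) = 73.07

73.07 dB


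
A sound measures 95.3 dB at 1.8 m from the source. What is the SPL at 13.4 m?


Given values:
  SPL1 = 95.3 dB, r1 = 1.8 m, r2 = 13.4 m
Formula: SPL2 = SPL1 - 20 * log10(r2 / r1)
Compute ratio: r2 / r1 = 13.4 / 1.8 = 7.4444
Compute log10: log10(7.4444) = 0.87183
Compute drop: 20 * 0.87183 = 17.4366
SPL2 = 95.3 - 17.4366 = 77.86

77.86 dB


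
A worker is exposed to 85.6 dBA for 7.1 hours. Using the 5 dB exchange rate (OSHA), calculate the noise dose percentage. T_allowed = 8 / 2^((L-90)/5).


Given values:
  L = 85.6 dBA, T = 7.1 hours
Formula: T_allowed = 8 / 2^((L - 90) / 5)
Compute exponent: (85.6 - 90) / 5 = -0.88
Compute 2^(-0.88) = 0.543367
T_allowed = 8 / 0.543367 = 14.723014 hours
Dose = (T / T_allowed) * 100
Dose = (7.1 / 14.723014) * 100 = 48.22

48.22 %


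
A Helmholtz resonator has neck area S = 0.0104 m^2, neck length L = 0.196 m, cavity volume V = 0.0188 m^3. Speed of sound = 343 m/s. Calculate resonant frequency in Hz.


Given values:
  S = 0.0104 m^2, L = 0.196 m, V = 0.0188 m^3, c = 343 m/s
Formula: f = (c / (2*pi)) * sqrt(S / (V * L))
Compute V * L = 0.0188 * 0.196 = 0.0036848
Compute S / (V * L) = 0.0104 / 0.0036848 = 2.8224
Compute sqrt(2.8224) = 1.68
Compute c / (2*pi) = 343 / 6.283185 = 54.590148
f = 54.590148 * 1.68 = 91.71

91.71 Hz


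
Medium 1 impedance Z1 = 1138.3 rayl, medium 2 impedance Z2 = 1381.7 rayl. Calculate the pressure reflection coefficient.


Given values:
  Z1 = 1138.3 rayl, Z2 = 1381.7 rayl
Formula: R = (Z2 - Z1) / (Z2 + Z1)
Numerator: Z2 - Z1 = 1381.7 - 1138.3 = 243.4
Denominator: Z2 + Z1 = 1381.7 + 1138.3 = 2520.0
R = 243.4 / 2520.0 = 0.0966

0.0966


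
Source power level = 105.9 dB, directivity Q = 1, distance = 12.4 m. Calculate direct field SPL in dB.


Given values:
  Lw = 105.9 dB, Q = 1, r = 12.4 m
Formula: SPL = Lw + 10 * log10(Q / (4 * pi * r^2))
Compute 4 * pi * r^2 = 4 * pi * 12.4^2 = 1932.2051
Compute Q / denom = 1 / 1932.2051 = 0.00051754
Compute 10 * log10(0.00051754) = -32.8606
SPL = 105.9 + (-32.8606) = 73.04

73.04 dB


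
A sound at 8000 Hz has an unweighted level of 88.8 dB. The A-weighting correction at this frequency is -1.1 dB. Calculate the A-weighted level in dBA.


Given values:
  SPL = 88.8 dB
  A-weighting at 8000 Hz = -1.1 dB
Formula: L_A = SPL + A_weight
L_A = 88.8 + (-1.1)
L_A = 87.7

87.7 dBA


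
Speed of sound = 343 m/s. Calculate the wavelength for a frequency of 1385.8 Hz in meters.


Given values:
  c = 343 m/s, f = 1385.8 Hz
Formula: lambda = c / f
lambda = 343 / 1385.8
lambda = 0.2475

0.2475 m


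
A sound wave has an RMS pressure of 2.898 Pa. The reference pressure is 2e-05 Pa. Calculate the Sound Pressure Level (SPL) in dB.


Given values:
  p = 2.898 Pa
  p_ref = 2e-05 Pa
Formula: SPL = 20 * log10(p / p_ref)
Compute ratio: p / p_ref = 2.898 / 2e-05 = 144900
Compute log10: log10(144900) = 5.161068
Multiply: SPL = 20 * 5.161068 = 103.22

103.22 dB


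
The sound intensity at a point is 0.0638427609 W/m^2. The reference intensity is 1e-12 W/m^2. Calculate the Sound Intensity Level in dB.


Given values:
  I = 0.0638427609 W/m^2
  I_ref = 1e-12 W/m^2
Formula: SIL = 10 * log10(I / I_ref)
Compute ratio: I / I_ref = 63842760900
Compute log10: log10(63842760900) = 10.805112
Multiply: SIL = 10 * 10.805112 = 108.05

108.05 dB


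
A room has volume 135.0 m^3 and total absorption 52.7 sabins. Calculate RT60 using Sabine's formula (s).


Given values:
  V = 135.0 m^3
  A = 52.7 sabins
Formula: RT60 = 0.161 * V / A
Numerator: 0.161 * 135.0 = 21.735
RT60 = 21.735 / 52.7 = 0.412

0.412 s


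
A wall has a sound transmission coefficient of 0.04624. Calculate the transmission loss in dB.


Given values:
  tau = 0.04624
Formula: TL = 10 * log10(1 / tau)
Compute 1 / tau = 1 / 0.04624 = 21.6263
Compute log10(21.6263) = 1.334982
TL = 10 * 1.334982 = 13.35

13.35 dB


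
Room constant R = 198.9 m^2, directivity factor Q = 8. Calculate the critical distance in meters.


Given values:
  R = 198.9 m^2, Q = 8
Formula: d_c = 0.141 * sqrt(Q * R)
Compute Q * R = 8 * 198.9 = 1591.2
Compute sqrt(1591.2) = 39.8898
d_c = 0.141 * 39.8898 = 5.624

5.624 m


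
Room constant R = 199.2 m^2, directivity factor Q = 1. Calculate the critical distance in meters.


Given values:
  R = 199.2 m^2, Q = 1
Formula: d_c = 0.141 * sqrt(Q * R)
Compute Q * R = 1 * 199.2 = 199.2
Compute sqrt(199.2) = 14.1138
d_c = 0.141 * 14.1138 = 1.99

1.99 m


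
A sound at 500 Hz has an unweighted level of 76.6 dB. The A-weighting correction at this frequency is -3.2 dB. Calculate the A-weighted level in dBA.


Given values:
  SPL = 76.6 dB
  A-weighting at 500 Hz = -3.2 dB
Formula: L_A = SPL + A_weight
L_A = 76.6 + (-3.2)
L_A = 73.4

73.4 dBA


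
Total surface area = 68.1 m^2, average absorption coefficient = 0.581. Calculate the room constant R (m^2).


Given values:
  S = 68.1 m^2, alpha = 0.581
Formula: R = S * alpha / (1 - alpha)
Numerator: 68.1 * 0.581 = 39.5661
Denominator: 1 - 0.581 = 0.419
R = 39.5661 / 0.419 = 94.43

94.43 m^2


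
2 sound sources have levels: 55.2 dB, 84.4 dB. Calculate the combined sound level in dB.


Formula: L_total = 10 * log10( sum(10^(Li/10)) )
  Source 1: 10^(55.2/10) = 331131.1215
  Source 2: 10^(84.4/10) = 275422870.3338
Sum of linear values = 275754001.4553
L_total = 10 * log10(275754001.4553) = 84.41

84.41 dB


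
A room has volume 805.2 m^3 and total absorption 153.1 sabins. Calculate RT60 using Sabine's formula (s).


Given values:
  V = 805.2 m^3
  A = 153.1 sabins
Formula: RT60 = 0.161 * V / A
Numerator: 0.161 * 805.2 = 129.6372
RT60 = 129.6372 / 153.1 = 0.847

0.847 s


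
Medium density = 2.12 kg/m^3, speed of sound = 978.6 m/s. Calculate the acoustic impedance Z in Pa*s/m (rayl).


Given values:
  rho = 2.12 kg/m^3
  c = 978.6 m/s
Formula: Z = rho * c
Z = 2.12 * 978.6
Z = 2074.63

2074.63 rayl


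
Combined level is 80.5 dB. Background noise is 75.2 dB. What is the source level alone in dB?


Given values:
  L_total = 80.5 dB, L_bg = 75.2 dB
Formula: L_source = 10 * log10(10^(L_total/10) - 10^(L_bg/10))
Convert to linear:
  10^(80.5/10) = 112201845.4302
  10^(75.2/10) = 33113112.1483
Difference: 112201845.4302 - 33113112.1483 = 79088733.2819
L_source = 10 * log10(79088733.2819) = 78.98

78.98 dB


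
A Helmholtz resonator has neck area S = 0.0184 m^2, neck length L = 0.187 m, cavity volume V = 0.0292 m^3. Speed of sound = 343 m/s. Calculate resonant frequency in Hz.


Given values:
  S = 0.0184 m^2, L = 0.187 m, V = 0.0292 m^3, c = 343 m/s
Formula: f = (c / (2*pi)) * sqrt(S / (V * L))
Compute V * L = 0.0292 * 0.187 = 0.0054604
Compute S / (V * L) = 0.0184 / 0.0054604 = 3.3697
Compute sqrt(3.3697) = 1.835674
Compute c / (2*pi) = 343 / 6.283185 = 54.590148
f = 54.590148 * 1.835674 = 100.21

100.21 Hz


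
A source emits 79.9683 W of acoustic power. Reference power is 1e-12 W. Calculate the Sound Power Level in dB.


Given values:
  W = 79.9683 W
  W_ref = 1e-12 W
Formula: SWL = 10 * log10(W / W_ref)
Compute ratio: W / W_ref = 79968300000000
Compute log10: log10(79968300000000) = 13.902918
Multiply: SWL = 10 * 13.902918 = 139.03

139.03 dB


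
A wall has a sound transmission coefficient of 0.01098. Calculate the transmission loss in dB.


Given values:
  tau = 0.01098
Formula: TL = 10 * log10(1 / tau)
Compute 1 / tau = 1 / 0.01098 = 91.0747
Compute log10(91.0747) = 1.959398
TL = 10 * 1.959398 = 19.59

19.59 dB


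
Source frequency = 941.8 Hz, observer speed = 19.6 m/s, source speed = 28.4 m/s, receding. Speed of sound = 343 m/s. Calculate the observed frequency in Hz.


Given values:
  f_s = 941.8 Hz, v_o = 19.6 m/s, v_s = 28.4 m/s
  Direction: receding
Formula: f_o = f_s * (c - v_o) / (c + v_s)
Numerator: c - v_o = 343 - 19.6 = 323.4
Denominator: c + v_s = 343 + 28.4 = 371.4
f_o = 941.8 * 323.4 / 371.4 = 820.08

820.08 Hz


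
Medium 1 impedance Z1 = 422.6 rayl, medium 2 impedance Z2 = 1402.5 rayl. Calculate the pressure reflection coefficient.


Given values:
  Z1 = 422.6 rayl, Z2 = 1402.5 rayl
Formula: R = (Z2 - Z1) / (Z2 + Z1)
Numerator: Z2 - Z1 = 1402.5 - 422.6 = 979.9
Denominator: Z2 + Z1 = 1402.5 + 422.6 = 1825.1
R = 979.9 / 1825.1 = 0.5369

0.5369


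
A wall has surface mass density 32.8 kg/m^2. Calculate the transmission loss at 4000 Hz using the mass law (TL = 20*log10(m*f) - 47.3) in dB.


Given values:
  m = 32.8 kg/m^2, f = 4000 Hz
Formula: TL = 20 * log10(m * f) - 47.3
Compute m * f = 32.8 * 4000 = 131200.0
Compute log10(131200.0) = 5.117934
Compute 20 * 5.117934 = 102.3587
TL = 102.3587 - 47.3 = 55.06

55.06 dB


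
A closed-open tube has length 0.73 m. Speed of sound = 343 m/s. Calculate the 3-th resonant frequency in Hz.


Given values:
  Tube type: closed-open, L = 0.73 m, c = 343 m/s, n = 3
Formula: f_n = (2n - 1) * c / (4 * L)
Compute 2n - 1 = 2*3 - 1 = 5
Compute 4 * L = 4 * 0.73 = 2.92
f = 5 * 343 / 2.92
f = 587.33

587.33 Hz


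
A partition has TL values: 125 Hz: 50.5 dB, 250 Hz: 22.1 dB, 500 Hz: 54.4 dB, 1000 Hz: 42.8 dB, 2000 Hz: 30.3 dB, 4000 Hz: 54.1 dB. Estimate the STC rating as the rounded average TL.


Given TL values at each frequency:
  125 Hz: 50.5 dB
  250 Hz: 22.1 dB
  500 Hz: 54.4 dB
  1000 Hz: 42.8 dB
  2000 Hz: 30.3 dB
  4000 Hz: 54.1 dB
Formula: STC ~ round(average of TL values)
Sum = 50.5 + 22.1 + 54.4 + 42.8 + 30.3 + 54.1 = 254.2
Average = 254.2 / 6 = 42.37
Rounded: 42

42


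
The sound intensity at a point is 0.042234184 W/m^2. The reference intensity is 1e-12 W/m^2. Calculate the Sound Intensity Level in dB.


Given values:
  I = 0.042234184 W/m^2
  I_ref = 1e-12 W/m^2
Formula: SIL = 10 * log10(I / I_ref)
Compute ratio: I / I_ref = 42234184000
Compute log10: log10(42234184000) = 10.625664
Multiply: SIL = 10 * 10.625664 = 106.26

106.26 dB


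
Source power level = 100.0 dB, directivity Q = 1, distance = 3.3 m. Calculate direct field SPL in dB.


Given values:
  Lw = 100.0 dB, Q = 1, r = 3.3 m
Formula: SPL = Lw + 10 * log10(Q / (4 * pi * r^2))
Compute 4 * pi * r^2 = 4 * pi * 3.3^2 = 136.8478
Compute Q / denom = 1 / 136.8478 = 0.00730739
Compute 10 * log10(0.00730739) = -21.3624
SPL = 100.0 + (-21.3624) = 78.64

78.64 dB


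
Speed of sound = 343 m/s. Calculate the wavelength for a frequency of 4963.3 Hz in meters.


Given values:
  c = 343 m/s, f = 4963.3 Hz
Formula: lambda = c / f
lambda = 343 / 4963.3
lambda = 0.0691

0.0691 m


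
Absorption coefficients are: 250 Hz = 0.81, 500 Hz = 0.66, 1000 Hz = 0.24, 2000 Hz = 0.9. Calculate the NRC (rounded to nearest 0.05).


Given values:
  a_250 = 0.81, a_500 = 0.66
  a_1000 = 0.24, a_2000 = 0.9
Formula: NRC = (a250 + a500 + a1000 + a2000) / 4
Sum = 0.81 + 0.66 + 0.24 + 0.9 = 2.61
NRC = 2.61 / 4 = 0.6525
Rounded to nearest 0.05: 0.65

0.65


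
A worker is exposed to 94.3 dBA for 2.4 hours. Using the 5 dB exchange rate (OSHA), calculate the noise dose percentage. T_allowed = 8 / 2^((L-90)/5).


Given values:
  L = 94.3 dBA, T = 2.4 hours
Formula: T_allowed = 8 / 2^((L - 90) / 5)
Compute exponent: (94.3 - 90) / 5 = 0.86
Compute 2^(0.86) = 1.815038
T_allowed = 8 / 1.815038 = 4.407621 hours
Dose = (T / T_allowed) * 100
Dose = (2.4 / 4.407621) * 100 = 54.45

54.45 %


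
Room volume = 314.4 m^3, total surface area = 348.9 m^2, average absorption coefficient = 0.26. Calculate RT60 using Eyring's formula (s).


Given values:
  V = 314.4 m^3, S = 348.9 m^2, alpha = 0.26
Formula: RT60 = 0.161 * V / (-S * ln(1 - alpha))
Compute ln(1 - 0.26) = ln(0.74) = -0.301105
Denominator: -348.9 * -0.301105 = 105.0555
Numerator: 0.161 * 314.4 = 50.6184
RT60 = 50.6184 / 105.0555 = 0.482

0.482 s


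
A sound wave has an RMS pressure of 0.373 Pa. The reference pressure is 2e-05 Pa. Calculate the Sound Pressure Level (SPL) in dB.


Given values:
  p = 0.373 Pa
  p_ref = 2e-05 Pa
Formula: SPL = 20 * log10(p / p_ref)
Compute ratio: p / p_ref = 0.373 / 2e-05 = 18650
Compute log10: log10(18650) = 4.270679
Multiply: SPL = 20 * 4.270679 = 85.41

85.41 dB


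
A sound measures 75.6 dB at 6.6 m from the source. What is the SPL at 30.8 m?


Given values:
  SPL1 = 75.6 dB, r1 = 6.6 m, r2 = 30.8 m
Formula: SPL2 = SPL1 - 20 * log10(r2 / r1)
Compute ratio: r2 / r1 = 30.8 / 6.6 = 4.6667
Compute log10: log10(4.6667) = 0.66901
Compute drop: 20 * 0.66901 = 13.3802
SPL2 = 75.6 - 13.3802 = 62.22

62.22 dB


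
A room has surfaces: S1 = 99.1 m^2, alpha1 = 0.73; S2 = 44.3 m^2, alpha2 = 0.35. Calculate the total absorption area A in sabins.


Given surfaces:
  Surface 1: 99.1 * 0.73 = 72.343
  Surface 2: 44.3 * 0.35 = 15.505
Formula: A = sum(Si * alpha_i)
A = 72.343 + 15.505
A = 87.85

87.85 sabins


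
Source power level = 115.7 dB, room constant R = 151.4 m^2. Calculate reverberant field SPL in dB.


Given values:
  Lw = 115.7 dB, R = 151.4 m^2
Formula: SPL = Lw + 10 * log10(4 / R)
Compute 4 / R = 4 / 151.4 = 0.02642
Compute 10 * log10(0.02642) = -15.7807
SPL = 115.7 + (-15.7807) = 99.92

99.92 dB


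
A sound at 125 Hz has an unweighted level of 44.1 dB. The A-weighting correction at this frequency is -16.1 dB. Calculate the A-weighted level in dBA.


Given values:
  SPL = 44.1 dB
  A-weighting at 125 Hz = -16.1 dB
Formula: L_A = SPL + A_weight
L_A = 44.1 + (-16.1)
L_A = 28.0

28.0 dBA


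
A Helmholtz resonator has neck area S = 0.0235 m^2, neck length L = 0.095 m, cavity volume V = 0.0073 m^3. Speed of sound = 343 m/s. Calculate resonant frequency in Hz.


Given values:
  S = 0.0235 m^2, L = 0.095 m, V = 0.0073 m^3, c = 343 m/s
Formula: f = (c / (2*pi)) * sqrt(S / (V * L))
Compute V * L = 0.0073 * 0.095 = 0.0006935
Compute S / (V * L) = 0.0235 / 0.0006935 = 33.8861
Compute sqrt(33.8861) = 5.821177
Compute c / (2*pi) = 343 / 6.283185 = 54.590148
f = 54.590148 * 5.821177 = 317.78

317.78 Hz


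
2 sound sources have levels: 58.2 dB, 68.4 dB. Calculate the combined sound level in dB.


Formula: L_total = 10 * log10( sum(10^(Li/10)) )
  Source 1: 10^(58.2/10) = 660693.448
  Source 2: 10^(68.4/10) = 6918309.7092
Sum of linear values = 7579003.1572
L_total = 10 * log10(7579003.1572) = 68.8

68.8 dB


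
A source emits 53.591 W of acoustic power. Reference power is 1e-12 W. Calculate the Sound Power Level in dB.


Given values:
  W = 53.591 W
  W_ref = 1e-12 W
Formula: SWL = 10 * log10(W / W_ref)
Compute ratio: W / W_ref = 53591000000000
Compute log10: log10(53591000000000) = 13.729092
Multiply: SWL = 10 * 13.729092 = 137.29

137.29 dB


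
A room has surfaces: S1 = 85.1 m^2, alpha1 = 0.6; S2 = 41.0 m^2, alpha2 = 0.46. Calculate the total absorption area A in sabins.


Given surfaces:
  Surface 1: 85.1 * 0.6 = 51.06
  Surface 2: 41.0 * 0.46 = 18.86
Formula: A = sum(Si * alpha_i)
A = 51.06 + 18.86
A = 69.92

69.92 sabins


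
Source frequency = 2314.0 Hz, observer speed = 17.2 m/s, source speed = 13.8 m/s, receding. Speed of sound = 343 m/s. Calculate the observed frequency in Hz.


Given values:
  f_s = 2314.0 Hz, v_o = 17.2 m/s, v_s = 13.8 m/s
  Direction: receding
Formula: f_o = f_s * (c - v_o) / (c + v_s)
Numerator: c - v_o = 343 - 17.2 = 325.8
Denominator: c + v_s = 343 + 13.8 = 356.8
f_o = 2314.0 * 325.8 / 356.8 = 2112.95

2112.95 Hz


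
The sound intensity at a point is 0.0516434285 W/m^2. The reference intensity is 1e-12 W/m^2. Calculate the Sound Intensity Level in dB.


Given values:
  I = 0.0516434285 W/m^2
  I_ref = 1e-12 W/m^2
Formula: SIL = 10 * log10(I / I_ref)
Compute ratio: I / I_ref = 51643428500
Compute log10: log10(51643428500) = 10.713015
Multiply: SIL = 10 * 10.713015 = 107.13

107.13 dB


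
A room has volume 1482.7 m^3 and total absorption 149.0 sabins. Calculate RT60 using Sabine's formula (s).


Given values:
  V = 1482.7 m^3
  A = 149.0 sabins
Formula: RT60 = 0.161 * V / A
Numerator: 0.161 * 1482.7 = 238.7147
RT60 = 238.7147 / 149.0 = 1.602

1.602 s


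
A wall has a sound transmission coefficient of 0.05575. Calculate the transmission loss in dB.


Given values:
  tau = 0.05575
Formula: TL = 10 * log10(1 / tau)
Compute 1 / tau = 1 / 0.05575 = 17.9372
Compute log10(17.9372) = 1.253755
TL = 10 * 1.253755 = 12.54

12.54 dB


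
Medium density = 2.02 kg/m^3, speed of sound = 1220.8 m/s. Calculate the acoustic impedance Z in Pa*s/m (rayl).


Given values:
  rho = 2.02 kg/m^3
  c = 1220.8 m/s
Formula: Z = rho * c
Z = 2.02 * 1220.8
Z = 2466.02

2466.02 rayl


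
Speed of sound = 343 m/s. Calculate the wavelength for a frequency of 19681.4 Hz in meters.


Given values:
  c = 343 m/s, f = 19681.4 Hz
Formula: lambda = c / f
lambda = 343 / 19681.4
lambda = 0.0174

0.0174 m


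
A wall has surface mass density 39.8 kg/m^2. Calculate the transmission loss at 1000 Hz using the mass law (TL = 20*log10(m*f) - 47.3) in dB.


Given values:
  m = 39.8 kg/m^2, f = 1000 Hz
Formula: TL = 20 * log10(m * f) - 47.3
Compute m * f = 39.8 * 1000 = 39800.0
Compute log10(39800.0) = 4.599883
Compute 20 * 4.599883 = 91.9977
TL = 91.9977 - 47.3 = 44.7

44.7 dB


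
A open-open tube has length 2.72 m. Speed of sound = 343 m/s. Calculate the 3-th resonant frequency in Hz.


Given values:
  Tube type: open-open, L = 2.72 m, c = 343 m/s, n = 3
Formula: f_n = n * c / (2 * L)
Compute 2 * L = 2 * 2.72 = 5.44
f = 3 * 343 / 5.44
f = 189.15

189.15 Hz


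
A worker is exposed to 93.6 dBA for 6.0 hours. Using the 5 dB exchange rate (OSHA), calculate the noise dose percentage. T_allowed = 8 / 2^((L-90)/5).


Given values:
  L = 93.6 dBA, T = 6.0 hours
Formula: T_allowed = 8 / 2^((L - 90) / 5)
Compute exponent: (93.6 - 90) / 5 = 0.72
Compute 2^(0.72) = 1.647182
T_allowed = 8 / 1.647182 = 4.85678 hours
Dose = (T / T_allowed) * 100
Dose = (6.0 / 4.85678) * 100 = 123.54

123.54 %


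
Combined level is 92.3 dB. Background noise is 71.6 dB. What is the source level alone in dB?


Given values:
  L_total = 92.3 dB, L_bg = 71.6 dB
Formula: L_source = 10 * log10(10^(L_total/10) - 10^(L_bg/10))
Convert to linear:
  10^(92.3/10) = 1698243652.4617
  10^(71.6/10) = 14454397.7075
Difference: 1698243652.4617 - 14454397.7075 = 1683789254.7542
L_source = 10 * log10(1683789254.7542) = 92.26

92.26 dB


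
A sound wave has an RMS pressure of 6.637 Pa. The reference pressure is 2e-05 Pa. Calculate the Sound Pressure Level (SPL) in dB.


Given values:
  p = 6.637 Pa
  p_ref = 2e-05 Pa
Formula: SPL = 20 * log10(p / p_ref)
Compute ratio: p / p_ref = 6.637 / 2e-05 = 331850
Compute log10: log10(331850) = 5.520942
Multiply: SPL = 20 * 5.520942 = 110.42

110.42 dB


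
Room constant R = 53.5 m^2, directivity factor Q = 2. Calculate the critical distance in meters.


Given values:
  R = 53.5 m^2, Q = 2
Formula: d_c = 0.141 * sqrt(Q * R)
Compute Q * R = 2 * 53.5 = 107.0
Compute sqrt(107.0) = 10.3441
d_c = 0.141 * 10.3441 = 1.459

1.459 m


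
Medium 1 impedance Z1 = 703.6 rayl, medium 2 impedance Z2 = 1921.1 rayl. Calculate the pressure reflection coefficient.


Given values:
  Z1 = 703.6 rayl, Z2 = 1921.1 rayl
Formula: R = (Z2 - Z1) / (Z2 + Z1)
Numerator: Z2 - Z1 = 1921.1 - 703.6 = 1217.5
Denominator: Z2 + Z1 = 1921.1 + 703.6 = 2624.7
R = 1217.5 / 2624.7 = 0.4639

0.4639


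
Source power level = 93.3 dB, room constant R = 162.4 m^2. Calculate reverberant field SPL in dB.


Given values:
  Lw = 93.3 dB, R = 162.4 m^2
Formula: SPL = Lw + 10 * log10(4 / R)
Compute 4 / R = 4 / 162.4 = 0.024631
Compute 10 * log10(0.024631) = -16.0852
SPL = 93.3 + (-16.0852) = 77.21

77.21 dB


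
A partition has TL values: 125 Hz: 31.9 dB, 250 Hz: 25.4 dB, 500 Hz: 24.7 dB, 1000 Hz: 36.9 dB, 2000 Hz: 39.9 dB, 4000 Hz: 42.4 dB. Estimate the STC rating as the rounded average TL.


Given TL values at each frequency:
  125 Hz: 31.9 dB
  250 Hz: 25.4 dB
  500 Hz: 24.7 dB
  1000 Hz: 36.9 dB
  2000 Hz: 39.9 dB
  4000 Hz: 42.4 dB
Formula: STC ~ round(average of TL values)
Sum = 31.9 + 25.4 + 24.7 + 36.9 + 39.9 + 42.4 = 201.2
Average = 201.2 / 6 = 33.53
Rounded: 34

34


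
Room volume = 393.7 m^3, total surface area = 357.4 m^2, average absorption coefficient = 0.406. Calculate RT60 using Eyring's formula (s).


Given values:
  V = 393.7 m^3, S = 357.4 m^2, alpha = 0.406
Formula: RT60 = 0.161 * V / (-S * ln(1 - alpha))
Compute ln(1 - 0.406) = ln(0.594) = -0.520876
Denominator: -357.4 * -0.520876 = 186.1611
Numerator: 0.161 * 393.7 = 63.3857
RT60 = 63.3857 / 186.1611 = 0.34

0.34 s


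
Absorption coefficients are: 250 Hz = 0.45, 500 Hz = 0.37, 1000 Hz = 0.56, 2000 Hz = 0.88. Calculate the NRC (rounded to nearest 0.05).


Given values:
  a_250 = 0.45, a_500 = 0.37
  a_1000 = 0.56, a_2000 = 0.88
Formula: NRC = (a250 + a500 + a1000 + a2000) / 4
Sum = 0.45 + 0.37 + 0.56 + 0.88 = 2.26
NRC = 2.26 / 4 = 0.565
Rounded to nearest 0.05: 0.55

0.55


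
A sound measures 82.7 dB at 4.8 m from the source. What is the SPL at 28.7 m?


Given values:
  SPL1 = 82.7 dB, r1 = 4.8 m, r2 = 28.7 m
Formula: SPL2 = SPL1 - 20 * log10(r2 / r1)
Compute ratio: r2 / r1 = 28.7 / 4.8 = 5.9792
Compute log10: log10(5.9792) = 0.776643
Compute drop: 20 * 0.776643 = 15.5329
SPL2 = 82.7 - 15.5329 = 67.17

67.17 dB


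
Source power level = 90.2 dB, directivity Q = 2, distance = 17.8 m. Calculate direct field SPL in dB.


Given values:
  Lw = 90.2 dB, Q = 2, r = 17.8 m
Formula: SPL = Lw + 10 * log10(Q / (4 * pi * r^2))
Compute 4 * pi * r^2 = 4 * pi * 17.8^2 = 3981.5289
Compute Q / denom = 2 / 3981.5289 = 0.00050232
Compute 10 * log10(0.00050232) = -32.9902
SPL = 90.2 + (-32.9902) = 57.21

57.21 dB


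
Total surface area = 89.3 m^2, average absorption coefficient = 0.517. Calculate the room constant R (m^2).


Given values:
  S = 89.3 m^2, alpha = 0.517
Formula: R = S * alpha / (1 - alpha)
Numerator: 89.3 * 0.517 = 46.1681
Denominator: 1 - 0.517 = 0.483
R = 46.1681 / 0.483 = 95.59

95.59 m^2


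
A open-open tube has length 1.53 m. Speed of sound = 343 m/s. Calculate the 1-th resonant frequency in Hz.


Given values:
  Tube type: open-open, L = 1.53 m, c = 343 m/s, n = 1
Formula: f_n = n * c / (2 * L)
Compute 2 * L = 2 * 1.53 = 3.06
f = 1 * 343 / 3.06
f = 112.09

112.09 Hz


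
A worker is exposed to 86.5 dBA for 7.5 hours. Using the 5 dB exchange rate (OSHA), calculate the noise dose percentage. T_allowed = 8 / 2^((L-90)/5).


Given values:
  L = 86.5 dBA, T = 7.5 hours
Formula: T_allowed = 8 / 2^((L - 90) / 5)
Compute exponent: (86.5 - 90) / 5 = -0.7
Compute 2^(-0.7) = 0.615572
T_allowed = 8 / 0.615572 = 12.996043 hours
Dose = (T / T_allowed) * 100
Dose = (7.5 / 12.996043) * 100 = 57.71

57.71 %
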